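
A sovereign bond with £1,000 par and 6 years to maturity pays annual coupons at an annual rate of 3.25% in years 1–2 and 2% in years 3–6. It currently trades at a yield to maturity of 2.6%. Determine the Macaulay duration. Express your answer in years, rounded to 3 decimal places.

Periodic yield y = 0.026. Discount each cash flow and weight by its year:
  t   CF        PV=CF/(1+0.026)^t    t·PV
  1        32.50        31.6764        31.6764
  2        32.50        30.8737        61.7474
  3        20.00        18.5177        55.5532
  4        20.00        18.0485        72.1939
  5        20.00        17.5911        87.9555
  6     1,020.00       874.4118     5,246.4708
  Σ                    991.1192     5,555.5972
Price P = Σ PV = 991.1192.
Macaulay duration = Σ(t·PV) / P = 5,555.5972 / 991.1192 = 5.60538 years.

5.605 years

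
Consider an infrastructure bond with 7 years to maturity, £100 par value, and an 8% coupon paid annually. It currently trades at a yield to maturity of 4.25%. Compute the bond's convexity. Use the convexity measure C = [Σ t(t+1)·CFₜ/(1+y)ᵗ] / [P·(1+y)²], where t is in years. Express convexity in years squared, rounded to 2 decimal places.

39.54

With y = 0.0425:
  t   CF        PV=CF/(1+0.0425)^t    t·PV        t(t+1)·PV
  1         8.00         7.6739         7.6739          15.3477
  2         8.00         7.3610        14.7220          44.1661
  3         8.00         7.0609        21.1828          84.7311
  4         8.00         6.7731        27.0923         135.4615
  5         8.00         6.4970        32.4848         194.9086
  6         8.00         6.2321        37.3925         261.7477
  7       108.00        80.7033       564.9231       4,519.3850
  Σ                    122.3012       705.4714       5,255.7477
P = 122.3012.
Convexity = Σ t(t+1)·PV / [P·(1+y)²] = 5,255.7477 / (122.3012 × 1.086806) = 39.54136.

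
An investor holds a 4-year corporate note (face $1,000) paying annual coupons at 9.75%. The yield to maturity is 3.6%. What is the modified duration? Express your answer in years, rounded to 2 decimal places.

Periodic yield y = 0.036. First find Macaulay duration:
  t   CF        PV=CF/(1+0.036)^t    t·PV
  1        97.50        94.1120        94.1120
  2        97.50        90.8417       181.6833
  3        97.50        87.6850       263.0550
  4     1,097.50       952.7205     3,810.8820
  Σ                  1,225.3591     4,349.7323
P = 1,225.3591; Macaulay duration = 4,349.7323 / 1,225.3591 = 3.54976 years.
Modified duration = D_Mac / (1 + y) = 3.54976 / 1.036 = 3.42641 years.

3.43 years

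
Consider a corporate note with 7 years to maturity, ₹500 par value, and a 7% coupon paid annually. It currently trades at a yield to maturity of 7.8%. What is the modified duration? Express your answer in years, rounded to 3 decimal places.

5.321 years

Periodic yield y = 0.078. First find Macaulay duration:
  t   CF        PV=CF/(1+0.078)^t    t·PV
  1        35.00        32.4675        32.4675
  2        35.00        30.1183        60.2366
  3        35.00        27.9391        83.8172
  4        35.00        25.9175       103.6700
  5        35.00        24.0422       120.2110
  6        35.00        22.3026       133.8156
  7       535.00       316.2441     2,213.7088
  Σ                    479.0313     2,747.9267
P = 479.0313; Macaulay duration = 2,747.9267 / 479.0313 = 5.73642 years.
Modified duration = D_Mac / (1 + y) = 5.73642 / 1.078 = 5.32136 years.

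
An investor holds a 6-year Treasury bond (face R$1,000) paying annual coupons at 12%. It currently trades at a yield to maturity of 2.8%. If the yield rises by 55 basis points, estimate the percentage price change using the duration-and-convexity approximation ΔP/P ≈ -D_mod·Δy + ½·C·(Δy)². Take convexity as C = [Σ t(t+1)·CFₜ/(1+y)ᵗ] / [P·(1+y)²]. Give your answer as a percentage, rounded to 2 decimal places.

-2.56%

With y = 0.028:
  t   CF        PV=CF/(1+0.028)^t    t·PV        t(t+1)·PV
  1       120.00       116.7315       116.7315         233.4630
  2       120.00       113.5521       227.1041         681.3124
  3       120.00       110.4592       331.3776       1,325.5104
  4       120.00       107.4506       429.8023       2,149.0117
  5       120.00       104.5239       522.6196       3,135.7175
  6     1,120.00       948.9850     5,693.9098      39,857.3688
  Σ                  1,501.7023     7,321.5450      47,382.3838
P = 1,501.7023; D_Mac = 4.87550 yrs; D_mod = 4.74270 yrs; C = 29.85705.
Duration effect: -4.74270 × (+0.0055) = -0.026085
Convexity effect: 0.5 × 29.85705 × (0.0055)² = +0.0004516
ΔP/P ≈ -0.026085 + 0.0004516 = -0.025633 = -2.5633%.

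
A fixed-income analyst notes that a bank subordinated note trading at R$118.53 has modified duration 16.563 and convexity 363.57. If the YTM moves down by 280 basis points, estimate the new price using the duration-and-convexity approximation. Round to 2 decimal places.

R$190.39

Duration effect: -D_mod·Δy = -16.563 × (-0.028) = +0.463764
Convexity effect: ½·C·(Δy)² = 0.5 × 363.57 × (-0.028)² = +0.14251944
ΔP/P ≈ +0.463764 + 0.14251944 = +0.60628344
New price ≈ 118.53 × (1 + 0.60628344) = 190.3927761432.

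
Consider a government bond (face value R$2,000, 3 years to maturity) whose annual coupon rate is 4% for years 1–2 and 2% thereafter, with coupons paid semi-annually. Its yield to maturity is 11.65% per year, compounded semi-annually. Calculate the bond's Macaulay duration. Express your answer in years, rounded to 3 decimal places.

2.839 years

Periodic yield y = 0.05825. Discount each cash flow and weight by its period:
  t   CF        PV=CF/(1+0.05825)^t    t·PV
  1        40.00        37.7983        37.7983
  2        40.00        35.7177        71.4354
  3        40.00        33.7517       101.2550
  4        40.00        31.8938       127.5754
  5        20.00        15.0691        75.3457
  6     2,020.00     1,438.2080     8,629.2481
  Σ                  1,592.4386     9,042.6579
Price P = Σ PV = 1,592.4386.
Macaulay duration = Σ(t·PV) / P = 9,042.6579 / 1,592.4386 = 5.67850 half-year periods.
In years: 5.67850 / 2 = 2.83925 years.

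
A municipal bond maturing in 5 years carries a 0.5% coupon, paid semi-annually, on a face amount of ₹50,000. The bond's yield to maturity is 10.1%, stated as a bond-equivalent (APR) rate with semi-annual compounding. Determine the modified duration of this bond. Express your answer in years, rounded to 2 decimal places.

4.69 years

Periodic yield y = 0.0505. First find Macaulay duration:
  t   CF        PV=CF/(1+0.0505)^t    t·PV
  1       125.00       118.9910       118.9910
  2       125.00       113.2708       226.5416
  3       125.00       107.8256       323.4768
  4       125.00       102.6422       410.5686
  5       125.00        97.7079       488.5396
  6       125.00        93.0109       558.0652
  7       125.00        88.5396       619.7773
  8       125.00        84.2833       674.2664
  9       125.00        80.2316       722.0845
  10   50,125.00    30,626.2496   306,262.4964
  Σ                 31,512.7524   310,404.8073
P = 31,512.7524; Macaulay duration = 310,404.8073 / 31,512.7524 = 9.85013 half-year periods = 4.92507 years.
Modified duration = D_Mac / (1 + y) = 4.92507 / 1.0505 = 4.68831 years.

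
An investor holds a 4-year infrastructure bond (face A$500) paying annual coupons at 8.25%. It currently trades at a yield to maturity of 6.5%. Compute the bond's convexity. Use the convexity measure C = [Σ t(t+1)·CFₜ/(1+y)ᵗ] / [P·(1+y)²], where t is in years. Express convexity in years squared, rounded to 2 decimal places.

With y = 0.065:
  t   CF        PV=CF/(1+0.065)^t    t·PV        t(t+1)·PV
  1        41.25        38.7324        38.7324          77.4648
  2        41.25        36.3684        72.7369         218.2107
  3        41.25        34.1488       102.4463         409.7853
  4       541.25       420.7261     1,682.9045       8,414.5225
  Σ                    529.9757     1,896.8201       9,119.9832
P = 529.9757.
Convexity = Σ t(t+1)·PV / [P·(1+y)²] = 9,119.9832 / (529.9757 × 1.134225) = 15.17186.

15.17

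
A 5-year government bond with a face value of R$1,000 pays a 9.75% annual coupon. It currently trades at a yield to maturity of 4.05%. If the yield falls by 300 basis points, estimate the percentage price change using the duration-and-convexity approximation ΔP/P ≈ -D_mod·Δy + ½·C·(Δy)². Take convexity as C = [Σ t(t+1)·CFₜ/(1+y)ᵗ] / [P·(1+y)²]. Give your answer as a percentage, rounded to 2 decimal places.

With y = 0.0405:
  t   CF        PV=CF/(1+0.0405)^t    t·PV        t(t+1)·PV
  1        97.50        93.7049        93.7049         187.4099
  2        97.50        90.0576       180.1152         540.3457
  3        97.50        86.5522       259.6567       1,038.6270
  4        97.50        83.1833       332.7333       1,663.6665
  5     1,097.50       899.8997     4,499.4985      26,996.9909
  Σ                  1,253.3978     5,365.7087      30,427.0400
P = 1,253.3978; D_Mac = 4.28093 yrs; D_mod = 4.11430 yrs; C = 22.42263.
Duration effect: -4.11430 × (-0.03) = +0.123429
Convexity effect: 0.5 × 22.42263 × (-0.03)² = +0.0100902
ΔP/P ≈ +0.123429 + 0.0100902 = +0.133519 = +13.3519%.

+13.35%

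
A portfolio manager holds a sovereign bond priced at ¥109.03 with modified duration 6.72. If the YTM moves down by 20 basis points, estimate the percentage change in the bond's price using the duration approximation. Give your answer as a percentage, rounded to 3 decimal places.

Duration approximation: ΔP/P ≈ -D_mod · Δy = -6.72 × (-0.002) = +0.013440.
As a percentage: +1.3440%.

+1.344%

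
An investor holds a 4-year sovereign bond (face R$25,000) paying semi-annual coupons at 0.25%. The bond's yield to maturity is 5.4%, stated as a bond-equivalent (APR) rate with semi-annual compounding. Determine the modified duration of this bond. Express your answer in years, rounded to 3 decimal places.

Periodic yield y = 0.027. First find Macaulay duration:
  t   CF        PV=CF/(1+0.027)^t    t·PV
  1        31.25        30.4284        30.4284
  2        31.25        29.6285        59.2569
  3        31.25        28.8495        86.5486
  4        31.25        28.0911       112.3643
  5        31.25        27.3525       136.7627
  6        31.25        26.6334       159.8007
  7        31.25        25.9332       181.5327
  8    25,031.25    20,226.4185   161,811.3480
  Σ                 20,423.3352   162,578.0424
P = 20,423.3352; Macaulay duration = 162,578.0424 / 20,423.3352 = 7.96041 half-year periods = 3.98020 years.
Modified duration = D_Mac / (1 + y) = 3.98020 / 1.027 = 3.87556 years.

3.876 years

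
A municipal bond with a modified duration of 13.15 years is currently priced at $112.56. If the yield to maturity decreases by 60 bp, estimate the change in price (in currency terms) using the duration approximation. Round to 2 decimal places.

+$8.88

Duration approximation: ΔP/P ≈ -D_mod · Δy = -13.15 × (-0.006) = +0.078900.
ΔP ≈ 112.56 × (+0.078900) = +8.880984.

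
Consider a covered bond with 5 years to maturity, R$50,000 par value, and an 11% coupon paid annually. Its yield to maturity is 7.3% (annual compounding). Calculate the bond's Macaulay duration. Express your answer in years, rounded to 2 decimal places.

4.17 years

Periodic yield y = 0.073. Discount each cash flow and weight by its year:
  t   CF        PV=CF/(1+0.073)^t    t·PV
  1     5,500.00     5,125.8155     5,125.8155
  2     5,500.00     4,777.0880     9,554.1761
  3     5,500.00     4,452.0858    13,356.2573
  4     5,500.00     4,149.1946    16,596.7783
  5    55,500.00    39,020.6387   195,103.1933
  Σ                 57,524.8225   239,736.2205
Price P = Σ PV = 57,524.8225.
Macaulay duration = Σ(t·PV) / P = 239,736.2205 / 57,524.8225 = 4.16753 years.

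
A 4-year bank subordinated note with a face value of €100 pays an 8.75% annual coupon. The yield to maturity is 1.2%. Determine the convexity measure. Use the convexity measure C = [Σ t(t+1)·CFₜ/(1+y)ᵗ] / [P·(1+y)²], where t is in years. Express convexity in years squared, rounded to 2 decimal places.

16.94

With y = 0.012:
  t   CF        PV=CF/(1+0.012)^t    t·PV        t(t+1)·PV
  1         8.75         8.6462         8.6462          17.2925
  2         8.75         8.5437        17.0874          51.2623
  3         8.75         8.4424        25.3272         101.3089
  4       108.75       103.6829       414.7317       2,073.6584
  Σ                    129.3153       465.7926       2,243.5221
P = 129.3153.
Convexity = Σ t(t+1)·PV / [P·(1+y)²] = 2,243.5221 / (129.3153 × 1.024144) = 16.94024.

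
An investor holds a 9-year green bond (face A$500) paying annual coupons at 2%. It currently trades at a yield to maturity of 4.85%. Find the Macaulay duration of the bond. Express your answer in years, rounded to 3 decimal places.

Periodic yield y = 0.0485. Discount each cash flow and weight by its year:
  t   CF        PV=CF/(1+0.0485)^t    t·PV
  1        10.00         9.5374         9.5374
  2        10.00         9.0963        18.1925
  3        10.00         8.6755        26.0265
  4        10.00         8.2742        33.0968
  5        10.00         7.8915        39.4573
  6        10.00         7.5264        45.1586
  7        10.00         7.1783        50.2480
  8        10.00         6.8462        54.7700
  9       510.00       333.0077     2,997.0692
  Σ                    398.0335     3,273.5565
Price P = Σ PV = 398.0335.
Macaulay duration = Σ(t·PV) / P = 3,273.5565 / 398.0335 = 8.22432 years.

8.224 years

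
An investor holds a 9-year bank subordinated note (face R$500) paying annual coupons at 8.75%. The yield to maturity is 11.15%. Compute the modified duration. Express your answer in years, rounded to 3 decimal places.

5.753 years

Periodic yield y = 0.1115. First find Macaulay duration:
  t   CF        PV=CF/(1+0.1115)^t    t·PV
  1        43.75        39.3612        39.3612
  2        43.75        35.4127        70.8254
  3        43.75        31.8603        95.5809
  4        43.75        28.6642       114.6569
  5        43.75        25.7888       128.9439
  6        43.75        23.2018       139.2107
  7        43.75        20.8743       146.1201
  8        43.75        18.7803       150.2423
  9       543.75       209.9975     1,889.9772
  Σ                    433.9410     2,774.9186
P = 433.9410; Macaulay duration = 2,774.9186 / 433.9410 = 6.39469 years.
Modified duration = D_Mac / (1 + y) = 6.39469 / 1.1115 = 5.75321 years.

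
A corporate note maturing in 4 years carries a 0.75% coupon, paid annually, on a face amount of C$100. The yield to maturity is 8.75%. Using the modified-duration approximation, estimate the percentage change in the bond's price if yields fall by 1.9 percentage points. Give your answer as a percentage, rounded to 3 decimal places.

+6.896%

Periodic yield y = 0.0875. Modified duration first:
  t   CF        PV=CF/(1+0.0875)^t    t·PV
  1         0.75         0.6897         0.6897
  2         0.75         0.6342         1.2683
  3         0.75         0.5831         1.7494
  4       100.75        72.0324       288.1297
  Σ                     73.9394       291.8371
P = 73.9394; D_Mac = 3.94698 yrs; D_mod = 3.94698/(1+0.0875) = 3.62940 yrs.
ΔP/P ≈ -D_mod · Δy = -3.62940 × (-0.019) = +0.068959 = +6.8959%.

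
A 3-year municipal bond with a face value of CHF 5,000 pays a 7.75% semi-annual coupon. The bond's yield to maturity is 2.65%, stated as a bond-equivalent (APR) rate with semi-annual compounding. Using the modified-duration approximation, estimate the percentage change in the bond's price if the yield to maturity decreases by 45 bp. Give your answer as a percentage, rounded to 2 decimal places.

+1.22%

Periodic yield y = 0.01325. Modified duration first:
  t   CF        PV=CF/(1+0.01325)^t    t·PV
  1       193.75       191.2164       191.2164
  2       193.75       188.7159       377.4318
  3       193.75       186.2481       558.7443
  4       193.75       183.8126       735.2504
  5       193.75       181.4089       907.0446
  6     5,193.75     4,799.3383    28,796.0300
  Σ                  5,730.7402    31,565.7175
P = 5,730.7402; D_Mac = 5.50814 half-year periods = 2.75407 yrs; D_mod = 2.75407/(1+0.01325) = 2.71806 yrs.
ΔP/P ≈ -D_mod · Δy = -2.71806 × (-0.0045) = +0.012231 = +1.2231%.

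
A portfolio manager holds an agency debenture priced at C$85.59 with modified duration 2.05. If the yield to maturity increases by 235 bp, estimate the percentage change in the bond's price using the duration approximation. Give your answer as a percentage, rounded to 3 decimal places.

Duration approximation: ΔP/P ≈ -D_mod · Δy = -2.05 × (+0.0235) = -0.048175.
As a percentage: -4.8175%.

-4.818%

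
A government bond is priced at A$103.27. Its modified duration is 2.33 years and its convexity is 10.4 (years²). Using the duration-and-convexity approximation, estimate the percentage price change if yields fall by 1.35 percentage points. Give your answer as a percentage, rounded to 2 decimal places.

Duration effect: -D_mod·Δy = -2.33 × (-0.0135) = +0.031455
Convexity effect: ½·C·(Δy)² = 0.5 × 10.4 × (-0.0135)² = +0.0009477
ΔP/P ≈ +0.031455 + 0.0009477 = +0.0324027
= +3.24027%.

+3.24%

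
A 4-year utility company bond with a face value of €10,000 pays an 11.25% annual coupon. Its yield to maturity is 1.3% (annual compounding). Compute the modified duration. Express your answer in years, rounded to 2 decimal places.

Periodic yield y = 0.013. First find Macaulay duration:
  t   CF        PV=CF/(1+0.013)^t    t·PV
  1     1,125.00     1,110.5627     1,110.5627
  2     1,125.00     1,096.3106     2,192.6213
  3     1,125.00     1,082.2415     3,246.7245
  4    11,125.00    10,564.8233    42,259.2932
  Σ                 13,853.9382    48,809.2017
P = 13,853.9382; Macaulay duration = 48,809.2017 / 13,853.9382 = 3.52313 years.
Modified duration = D_Mac / (1 + y) = 3.52313 / 1.013 = 3.47792 years.

3.48 years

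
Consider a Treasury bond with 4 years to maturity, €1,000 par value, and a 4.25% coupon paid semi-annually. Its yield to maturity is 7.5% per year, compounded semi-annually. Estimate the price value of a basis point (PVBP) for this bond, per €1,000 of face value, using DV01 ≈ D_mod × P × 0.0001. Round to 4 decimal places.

€0.3172

Periodic yield y = 0.0375.
  t   CF        PV=CF/(1+0.0375)^t    t·PV
  1        21.25        20.4819        20.4819
  2        21.25        19.7416        39.4832
  3        21.25        19.0281        57.0842
  4        21.25        18.3403        73.3612
  5        21.25        17.6774        88.3870
  6        21.25        17.0385       102.2308
  7        21.25        16.4226       114.9583
  8     1,021.25       760.7242     6,085.7935
  Σ                    889.4546     6,581.7801
P = 889.4546; D_Mac = 7.39979 half-year periods = 3.69990 yrs; D_mod = 3.56617 yrs.
DV01 ≈ 3.56617 × 889.4546 × 0.0001 = 0.317194.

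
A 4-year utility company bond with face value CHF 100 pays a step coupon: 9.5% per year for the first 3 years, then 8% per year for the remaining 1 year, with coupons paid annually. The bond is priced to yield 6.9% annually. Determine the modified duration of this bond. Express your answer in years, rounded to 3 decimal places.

3.298 years

Periodic yield y = 0.069. First find Macaulay duration:
  t   CF        PV=CF/(1+0.069)^t    t·PV
  1         9.50         8.8868         8.8868
  2         9.50         8.3132        16.6264
  3         9.50         7.7766        23.3298
  4       108.00        82.7014       330.8057
  Σ                    107.6780       379.6487
P = 107.6780; Macaulay duration = 379.6487 / 107.6780 = 3.52578 years.
Modified duration = D_Mac / (1 + y) = 3.52578 / 1.069 = 3.29820 years.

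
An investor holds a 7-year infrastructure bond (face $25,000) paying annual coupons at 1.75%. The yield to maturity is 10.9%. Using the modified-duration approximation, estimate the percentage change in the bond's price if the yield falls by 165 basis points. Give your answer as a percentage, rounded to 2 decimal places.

+9.68%

Periodic yield y = 0.109. Modified duration first:
  t   CF        PV=CF/(1+0.109)^t    t·PV
  1       437.50       394.4995       394.4995
  2       437.50       355.7255       711.4509
  3       437.50       320.7624       962.2871
  4       437.50       289.2357     1,156.9427
  5       437.50       260.8077     1,304.0383
  6       437.50       235.1737     1,411.0423
  7    25,437.50    12,329.7311    86,308.1174
  Σ                 14,185.9355    92,248.3783
P = 14,185.9355; D_Mac = 6.50281 yrs; D_mod = 6.50281/(1+0.109) = 5.86367 yrs.
ΔP/P ≈ -D_mod · Δy = -5.86367 × (-0.0165) = +0.096750 = +9.6750%.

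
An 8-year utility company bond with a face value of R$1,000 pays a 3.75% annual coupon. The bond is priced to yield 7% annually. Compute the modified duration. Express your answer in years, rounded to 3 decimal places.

Periodic yield y = 0.07. First find Macaulay duration:
  t   CF        PV=CF/(1+0.07)^t    t·PV
  1        37.50        35.0467        35.0467
  2        37.50        32.7540        65.5079
  3        37.50        30.6112        91.8335
  4        37.50        28.6086       114.4343
  5        37.50        26.7370       133.6849
  6        37.50        24.9878       149.9270
  7        37.50        23.3531       163.4718
  8     1,037.50       603.8344     4,830.6756
  Σ                    805.9328     5,584.5817
P = 805.9328; Macaulay duration = 5,584.5817 / 805.9328 = 6.92934 years.
Modified duration = D_Mac / (1 + y) = 6.92934 / 1.07 = 6.47602 years.

6.476 years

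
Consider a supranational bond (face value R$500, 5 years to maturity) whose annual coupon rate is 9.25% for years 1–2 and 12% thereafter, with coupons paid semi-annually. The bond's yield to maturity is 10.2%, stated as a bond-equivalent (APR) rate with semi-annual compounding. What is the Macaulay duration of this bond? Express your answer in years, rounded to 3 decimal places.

Periodic yield y = 0.051. Discount each cash flow and weight by its period:
  t   CF        PV=CF/(1+0.051)^t    t·PV
  1       23.125        22.0029        22.0029
  2       23.125        20.9352        41.8703
  3       23.125        19.9193        59.7578
  4       23.125        18.9527        75.8108
  5       30.000        23.3942       116.9709
  6       30.000        22.2590       133.5538
  7       30.000        21.1788       148.2519
  8       30.000        20.1511       161.2091
  9       30.000        19.1733       172.5597
  10     530.000       322.2914     3,222.9139
  Σ                    510.2578     4,154.9010
Price P = Σ PV = 510.2578.
Macaulay duration = Σ(t·PV) / P = 4,154.9010 / 510.2578 = 8.14275 half-year periods.
In years: 8.14275 / 2 = 4.07137 years.

4.071 years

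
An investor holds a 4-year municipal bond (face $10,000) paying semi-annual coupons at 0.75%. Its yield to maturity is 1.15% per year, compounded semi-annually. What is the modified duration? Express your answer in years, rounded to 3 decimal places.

Periodic yield y = 0.00575. First find Macaulay duration:
  t   CF        PV=CF/(1+0.00575)^t    t·PV
  1        37.50        37.2856        37.2856
  2        37.50        37.0724        74.1449
  3        37.50        36.8605       110.5815
  4        37.50        36.6498       146.5990
  5        37.50        36.4402       182.2011
  6        37.50        36.2319       217.3914
  7        37.50        36.0248       252.1733
  8    10,037.50     9,587.4967    76,699.9738
  Σ                  9,844.0619    77,720.3505
P = 9,844.0619; Macaulay duration = 77,720.3505 / 9,844.0619 = 7.89515 half-year periods = 3.94758 years.
Modified duration = D_Mac / (1 + y) = 3.94758 / 1.00575 = 3.92501 years.

3.925 years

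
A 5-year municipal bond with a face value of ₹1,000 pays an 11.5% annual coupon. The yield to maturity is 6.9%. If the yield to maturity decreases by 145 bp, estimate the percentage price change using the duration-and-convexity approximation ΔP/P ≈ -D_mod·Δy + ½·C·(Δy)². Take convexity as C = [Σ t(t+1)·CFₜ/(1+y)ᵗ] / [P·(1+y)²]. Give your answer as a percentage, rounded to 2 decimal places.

+5.85%

With y = 0.069:
  t   CF        PV=CF/(1+0.069)^t    t·PV        t(t+1)·PV
  1       115.00       107.5772       107.5772         215.1543
  2       115.00       100.6335       201.2669         603.8008
  3       115.00        94.1379       282.4138       1,129.6554
  4       115.00        88.0617       352.2468       1,761.2338
  5     1,115.00       798.7049     3,993.5244      23,961.1466
  Σ                  1,189.1152     4,937.0291      27,670.9909
P = 1,189.1152; D_Mac = 4.15185 yrs; D_mod = 3.88386 yrs; C = 20.36317.
Duration effect: -3.88386 × (-0.0145) = +0.056316
Convexity effect: 0.5 × 20.36317 × (-0.0145)² = +0.0021407
ΔP/P ≈ +0.056316 + 0.0021407 = +0.058457 = +5.8457%.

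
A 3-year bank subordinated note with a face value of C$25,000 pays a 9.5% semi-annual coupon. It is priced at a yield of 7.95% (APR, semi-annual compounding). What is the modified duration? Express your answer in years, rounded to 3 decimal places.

Periodic yield y = 0.03975. First find Macaulay duration:
  t   CF        PV=CF/(1+0.03975)^t    t·PV
  1     1,187.50     1,142.1015     1,142.1015
  2     1,187.50     1,098.4385     2,196.8771
  3     1,187.50     1,056.4449     3,169.3346
  4     1,187.50     1,016.0566     4,064.2264
  5     1,187.50       977.2124     4,886.0620
  6    26,187.50    20,726.2373   124,357.4238
  Σ                 26,016.4912   139,816.0253
P = 26,016.4912; Macaulay duration = 139,816.0253 / 26,016.4912 = 5.37413 half-year periods = 2.68707 years.
Modified duration = D_Mac / (1 + y) = 2.68707 / 1.03975 = 2.58434 years.

2.584 years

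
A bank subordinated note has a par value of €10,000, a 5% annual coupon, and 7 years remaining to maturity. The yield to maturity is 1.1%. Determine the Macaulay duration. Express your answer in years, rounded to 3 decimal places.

Periodic yield y = 0.011. Discount each cash flow and weight by its year:
  t   CF        PV=CF/(1+0.011)^t    t·PV
  1       500.00       494.5598       494.5598
  2       500.00       489.1789       978.3577
  3       500.00       483.8565     1,451.5694
  4       500.00       478.5919     1,914.3678
  5       500.00       473.3847     2,366.9235
  6       500.00       468.2341     2,809.4048
  7    10,500.00     9,725.9316    68,081.5210
  Σ                 12,613.7375    78,096.7041
Price P = Σ PV = 12,613.7375.
Macaulay duration = Σ(t·PV) / P = 78,096.7041 / 12,613.7375 = 6.19140 years.

6.191 years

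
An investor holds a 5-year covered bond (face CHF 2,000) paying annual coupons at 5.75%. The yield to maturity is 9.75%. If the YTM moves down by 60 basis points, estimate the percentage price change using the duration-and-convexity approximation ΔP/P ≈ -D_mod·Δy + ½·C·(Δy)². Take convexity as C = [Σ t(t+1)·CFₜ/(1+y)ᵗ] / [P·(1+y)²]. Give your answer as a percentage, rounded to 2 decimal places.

With y = 0.0975:
  t   CF        PV=CF/(1+0.0975)^t    t·PV        t(t+1)·PV
  1       115.00       104.7836       104.7836         209.5672
  2       115.00        95.4748       190.9496         572.8488
  3       115.00        86.9930       260.9790       1,043.9159
  4       115.00        79.2647       317.0587       1,585.2937
  5     2,115.00     1,328.2742     6,641.3708      39,848.2251
  Σ                  1,694.7902     7,515.1418      43,259.8506
P = 1,694.7902; D_Mac = 4.43426 yrs; D_mod = 4.04033 yrs; C = 21.19142.
Duration effect: -4.04033 × (-0.006) = +0.024242
Convexity effect: 0.5 × 21.19142 × (-0.006)² = +0.0003814
ΔP/P ≈ +0.024242 + 0.0003814 = +0.024623 = +2.4623%.

+2.46%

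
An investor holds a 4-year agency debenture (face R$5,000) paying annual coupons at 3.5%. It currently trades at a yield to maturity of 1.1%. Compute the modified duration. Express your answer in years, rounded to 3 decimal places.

Periodic yield y = 0.011. First find Macaulay duration:
  t   CF        PV=CF/(1+0.011)^t    t·PV
  1       175.00       173.0959       173.0959
  2       175.00       171.2126       342.4252
  3       175.00       169.3498       508.0493
  4     5,175.00     4,953.4266    19,813.7064
  Σ                  5,467.0849    20,837.2768
P = 5,467.0849; Macaulay duration = 20,837.2768 / 5,467.0849 = 3.81141 years.
Modified duration = D_Mac / (1 + y) = 3.81141 / 1.011 = 3.76994 years.

3.770 years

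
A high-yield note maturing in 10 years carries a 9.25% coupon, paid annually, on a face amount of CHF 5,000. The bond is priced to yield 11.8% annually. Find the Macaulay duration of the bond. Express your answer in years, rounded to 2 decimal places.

6.67 years

Periodic yield y = 0.118. Discount each cash flow and weight by its year:
  t   CF        PV=CF/(1+0.118)^t    t·PV
  1       462.50       413.6852       413.6852
  2       462.50       370.0225       740.0450
  3       462.50       330.9682       992.9047
  4       462.50       296.0360     1,184.1440
  5       462.50       264.7907     1,323.9535
  6       462.50       236.8432     1,421.0592
  7       462.50       211.8454     1,482.9181
  8       462.50       189.4861     1,515.8886
  9       462.50       169.4867     1,525.3799
  10    5,462.50     1,790.4962    17,904.9624
  Σ                  4,273.6602    28,504.9405
Price P = Σ PV = 4,273.6602.
Macaulay duration = Σ(t·PV) / P = 28,504.9405 / 4,273.6602 = 6.66991 years.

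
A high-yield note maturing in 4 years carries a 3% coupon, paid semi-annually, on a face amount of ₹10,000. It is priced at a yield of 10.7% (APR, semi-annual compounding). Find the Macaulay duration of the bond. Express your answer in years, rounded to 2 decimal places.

Periodic yield y = 0.0535. Discount each cash flow and weight by its period:
  t   CF        PV=CF/(1+0.0535)^t    t·PV
  1       150.00       142.3825       142.3825
  2       150.00       135.1519       270.3038
  3       150.00       128.2885       384.8654
  4       150.00       121.7736       487.0943
  5       150.00       115.5895       577.9477
  6       150.00       109.7196       658.3173
  7       150.00       104.1477       729.0336
  8    10,150.00     6,689.4394    53,515.5151
  Σ                  7,546.4926    56,765.4598
Price P = Σ PV = 7,546.4926.
Macaulay duration = Σ(t·PV) / P = 56,765.4598 / 7,546.4926 = 7.52210 half-year periods.
In years: 7.52210 / 2 = 3.76105 years.

3.76 years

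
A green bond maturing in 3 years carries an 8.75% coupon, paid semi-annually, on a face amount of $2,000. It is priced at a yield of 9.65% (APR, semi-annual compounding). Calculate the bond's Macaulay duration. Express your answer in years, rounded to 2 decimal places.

Periodic yield y = 0.04825. Discount each cash flow and weight by its period:
  t   CF        PV=CF/(1+0.04825)^t    t·PV
  1        87.50        83.4725        83.4725
  2        87.50        79.6303       159.2606
  3        87.50        75.9650       227.8949
  4        87.50        72.4684       289.8735
  5        87.50        69.1327       345.6636
  6     2,087.50     1,573.3932     9,440.3590
  Σ                  1,954.0620    10,546.5241
Price P = Σ PV = 1,954.0620.
Macaulay duration = Σ(t·PV) / P = 10,546.5241 / 1,954.0620 = 5.39723 half-year periods.
In years: 5.39723 / 2 = 2.69862 years.

2.70 years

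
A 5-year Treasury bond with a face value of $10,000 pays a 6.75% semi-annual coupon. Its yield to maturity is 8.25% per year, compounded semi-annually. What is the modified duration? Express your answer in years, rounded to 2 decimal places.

4.13 years

Periodic yield y = 0.04125. First find Macaulay duration:
  t   CF        PV=CF/(1+0.04125)^t    t·PV
  1       337.50       324.1297       324.1297
  2       337.50       311.2890       622.5780
  3       337.50       298.9570       896.8710
  4       337.50       287.1136     1,148.4543
  5       337.50       275.7393     1,378.6966
  6       337.50       264.8157     1,588.8941
  7       337.50       254.3248     1,780.2735
  8       337.50       244.2495     1,953.9959
  9       337.50       234.5733     2,111.1600
  10   10,337.50     6,900.2588    69,002.5878
  Σ                  9,395.4506    80,807.6408
P = 9,395.4506; Macaulay duration = 80,807.6408 / 9,395.4506 = 8.60072 half-year periods = 4.30036 years.
Modified duration = D_Mac / (1 + y) = 4.30036 / 1.04125 = 4.13000 years.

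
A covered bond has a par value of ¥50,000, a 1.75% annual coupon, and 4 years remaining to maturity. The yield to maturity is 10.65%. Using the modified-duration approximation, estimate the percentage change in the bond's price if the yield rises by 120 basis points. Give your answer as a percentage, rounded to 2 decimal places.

Periodic yield y = 0.1065. Modified duration first:
  t   CF        PV=CF/(1+0.1065)^t    t·PV
  1       875.00       790.7817       790.7817
  2       875.00       714.6694     1,429.3389
  3       875.00       645.8829     1,937.6488
  4    50,875.00    33,938.9771   135,755.9085
  Σ                 36,090.3112   139,913.6779
P = 36,090.3112; D_Mac = 3.87677 yrs; D_mod = 3.87677/(1+0.1065) = 3.50363 yrs.
ΔP/P ≈ -D_mod · Δy = -3.50363 × (+0.012) = -0.042044 = -4.2044%.

-4.20%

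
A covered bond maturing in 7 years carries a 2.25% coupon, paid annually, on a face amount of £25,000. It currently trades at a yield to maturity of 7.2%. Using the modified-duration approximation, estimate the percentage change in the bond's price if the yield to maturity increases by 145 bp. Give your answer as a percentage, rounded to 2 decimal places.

-8.74%

Periodic yield y = 0.072. Modified duration first:
  t   CF        PV=CF/(1+0.072)^t    t·PV
  1       562.50       524.7201       524.7201
  2       562.50       489.4778       978.9555
  3       562.50       456.6024     1,369.8071
  4       562.50       425.9351     1,703.7402
  5       562.50       397.3275     1,986.6374
  6       562.50       370.6413     2,223.8478
  7    25,562.50    15,712.3024   109,986.1165
  Σ                 18,377.0065   118,773.8247
P = 18,377.0065; D_Mac = 6.46318 yrs; D_mod = 6.46318/(1+0.072) = 6.02908 yrs.
ΔP/P ≈ -D_mod · Δy = -6.02908 × (+0.0145) = -0.087422 = -8.7422%.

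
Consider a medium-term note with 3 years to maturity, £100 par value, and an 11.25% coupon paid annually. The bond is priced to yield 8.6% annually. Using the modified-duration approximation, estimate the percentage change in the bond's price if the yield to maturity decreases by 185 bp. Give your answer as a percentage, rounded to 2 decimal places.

Periodic yield y = 0.086. Modified duration first:
  t   CF        PV=CF/(1+0.086)^t    t·PV
  1        11.25        10.3591        10.3591
  2        11.25         9.5388        19.0776
  3       111.25        86.8581       260.5744
  Σ                    106.7560       290.0111
P = 106.7560; D_Mac = 2.71658 yrs; D_mod = 2.71658/(1+0.086) = 2.50145 yrs.
ΔP/P ≈ -D_mod · Δy = -2.50145 × (-0.0185) = +0.046277 = +4.6277%.

+4.63%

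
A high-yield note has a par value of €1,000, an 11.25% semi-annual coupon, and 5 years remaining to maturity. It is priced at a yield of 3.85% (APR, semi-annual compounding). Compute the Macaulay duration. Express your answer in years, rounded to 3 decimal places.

Periodic yield y = 0.01925. Discount each cash flow and weight by its period:
  t   CF        PV=CF/(1+0.01925)^t    t·PV
  1        56.25        55.1876        55.1876
  2        56.25        54.1453       108.2907
  3        56.25        53.1227       159.3682
  4        56.25        52.1194       208.4777
  5        56.25        51.1351       255.6754
  6        56.25        50.1693       301.0159
  7        56.25        49.2218       344.5526
  8        56.25        48.2922       386.3374
  9        56.25        47.3801       426.4210
  10    1,056.25       872.8900     8,728.9001
  Σ                  1,333.6636    10,974.2265
Price P = Σ PV = 1,333.6636.
Macaulay duration = Σ(t·PV) / P = 10,974.2265 / 1,333.6636 = 8.22863 half-year periods.
In years: 8.22863 / 2 = 4.11432 years.

4.114 years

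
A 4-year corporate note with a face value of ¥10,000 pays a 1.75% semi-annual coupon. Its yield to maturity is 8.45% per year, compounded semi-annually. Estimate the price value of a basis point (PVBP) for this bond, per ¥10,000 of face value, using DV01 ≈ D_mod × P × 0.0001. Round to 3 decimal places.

¥2.876

Periodic yield y = 0.04225.
  t   CF        PV=CF/(1+0.04225)^t    t·PV
  1        87.50        83.9530        83.9530
  2        87.50        80.5498       161.0995
  3        87.50        77.2845       231.8535
  4        87.50        74.1516       296.6063
  5        87.50        71.1457       355.7284
  6        87.50        68.2616       409.5698
  7        87.50        65.4945       458.4614
  8    10,087.50     7,244.4983    57,955.9867
  Σ                  7,765.3390    59,953.2586
P = 7,765.3390; D_Mac = 7.72062 half-year periods = 3.86031 yrs; D_mod = 3.70383 yrs.
DV01 ≈ 3.70383 × 7,765.3390 × 0.0001 = 2.876146.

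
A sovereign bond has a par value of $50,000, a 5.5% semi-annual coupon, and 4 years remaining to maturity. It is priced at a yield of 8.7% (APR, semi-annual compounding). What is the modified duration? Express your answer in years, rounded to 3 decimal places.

3.469 years

Periodic yield y = 0.0435. First find Macaulay duration:
  t   CF        PV=CF/(1+0.0435)^t    t·PV
  1     1,375.00     1,317.6809     1,317.6809
  2     1,375.00     1,262.7512     2,525.5024
  3     1,375.00     1,210.1114     3,630.3341
  4     1,375.00     1,159.6659     4,638.6636
  5     1,375.00     1,111.3233     5,556.6166
  6     1,375.00     1,064.9960     6,389.9760
  7     1,375.00     1,020.5999     7,144.1993
  8    51,375.00    36,543.6740   292,349.3918
  Σ                 44,690.8026   323,552.3647
P = 44,690.8026; Macaulay duration = 323,552.3647 / 44,690.8026 = 7.23980 half-year periods = 3.61990 years.
Modified duration = D_Mac / (1 + y) = 3.61990 / 1.0435 = 3.46900 years.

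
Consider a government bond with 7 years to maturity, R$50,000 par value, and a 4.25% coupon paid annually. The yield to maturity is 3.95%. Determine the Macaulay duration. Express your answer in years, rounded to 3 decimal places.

6.208 years

Periodic yield y = 0.0395. Discount each cash flow and weight by its year:
  t   CF        PV=CF/(1+0.0395)^t    t·PV
  1     2,125.00     2,044.2520     2,044.2520
  2     2,125.00     1,966.5724     3,933.1449
  3     2,125.00     1,891.8446     5,675.5337
  4     2,125.00     1,819.9563     7,279.8252
  5     2,125.00     1,750.7997     8,753.9986
  6     2,125.00     1,684.2710    10,105.6260
  7    52,125.00    39,744.2780   278,209.9462
  Σ                 50,901.9741   316,002.3266
Price P = Σ PV = 50,901.9741.
Macaulay duration = Σ(t·PV) / P = 316,002.3266 / 50,901.9741 = 6.20806 years.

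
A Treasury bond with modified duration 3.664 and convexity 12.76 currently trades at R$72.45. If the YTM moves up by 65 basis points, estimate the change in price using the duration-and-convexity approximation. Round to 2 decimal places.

Duration effect: -D_mod·Δy = -3.664 × (+0.0065) = -0.023816
Convexity effect: ½·C·(Δy)² = 0.5 × 12.76 × (0.0065)² = +0.000269555
ΔP/P ≈ -0.023816 + 0.000269555 = -0.023546445
ΔP ≈ 72.45 × (-0.023546445) = -1.70593994025.

-R$1.71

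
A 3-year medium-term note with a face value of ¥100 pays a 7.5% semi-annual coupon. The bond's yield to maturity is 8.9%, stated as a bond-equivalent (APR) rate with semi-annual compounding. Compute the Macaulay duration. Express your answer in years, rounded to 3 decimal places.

Periodic yield y = 0.0445. Discount each cash flow and weight by its period:
  t   CF        PV=CF/(1+0.0445)^t    t·PV
  1         3.75         3.5902         3.5902
  2         3.75         3.4373         6.8746
  3         3.75         3.2908         9.8725
  4         3.75         3.1506        12.6025
  5         3.75         3.0164        15.0820
  6       103.75        79.8983       479.3897
  Σ                     96.3837       527.4115
Price P = Σ PV = 96.3837.
Macaulay duration = Σ(t·PV) / P = 527.4115 / 96.3837 = 5.47200 half-year periods.
In years: 5.47200 / 2 = 2.73600 years.

2.736 years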